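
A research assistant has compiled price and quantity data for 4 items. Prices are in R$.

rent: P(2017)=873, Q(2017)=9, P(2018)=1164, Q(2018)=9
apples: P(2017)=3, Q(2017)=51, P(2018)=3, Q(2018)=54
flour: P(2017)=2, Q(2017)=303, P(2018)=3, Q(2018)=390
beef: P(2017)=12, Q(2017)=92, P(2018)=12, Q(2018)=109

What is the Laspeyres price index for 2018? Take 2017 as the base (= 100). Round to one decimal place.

Laspeyres price index uses base-period quantities as weights.
ΣP(2018)·Q(2017) = 1164×9 + 3×51 + 3×303 + 12×92 = 10476 + 153 + 909 + 1104 = 12642
ΣP(2017)·Q(2017) = 873×9 + 3×51 + 2×303 + 12×92 = 7857 + 153 + 606 + 1104 = 9720
Index = 12642 / 9720 × 100 = 130.0617

130.1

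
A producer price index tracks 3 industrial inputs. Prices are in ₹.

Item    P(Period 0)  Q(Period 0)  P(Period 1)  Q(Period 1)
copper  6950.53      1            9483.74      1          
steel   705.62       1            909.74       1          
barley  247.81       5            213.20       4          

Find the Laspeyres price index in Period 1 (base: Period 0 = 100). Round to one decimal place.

128.8

Laspeyres price index uses base-period quantities as weights.
ΣP(Period 1)·Q(Period 0) = 9483.74×1 + 909.74×1 + 213.20×5 = 9483.74 + 909.74 + 1066 = 11459.48
ΣP(Period 0)·Q(Period 0) = 6950.53×1 + 705.62×1 + 247.81×5 = 6950.53 + 705.62 + 1239.05 = 8895.2
Index = 11459.48 / 8895.2 × 100 = 128.8277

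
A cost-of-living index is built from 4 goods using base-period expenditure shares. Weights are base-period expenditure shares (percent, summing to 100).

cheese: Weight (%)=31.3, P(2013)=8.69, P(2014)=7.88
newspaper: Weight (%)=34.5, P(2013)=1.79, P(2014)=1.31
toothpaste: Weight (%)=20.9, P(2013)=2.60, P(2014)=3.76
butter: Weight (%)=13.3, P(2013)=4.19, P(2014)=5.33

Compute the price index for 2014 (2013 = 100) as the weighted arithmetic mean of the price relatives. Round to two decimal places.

100.77

cheese: 31.3 × (7.88/8.69) = 31.3 × 0.906789 = 28.3825
newspaper: 34.5 × (1.31/1.79) = 34.5 × 0.731844 = 25.2486
toothpaste: 20.9 × (3.76/2.60) = 20.9 × 1.446154 = 30.2246
butter: 13.3 × (5.33/4.19) = 13.3 × 1.272076 = 16.9186
Index = Σ wᵢ·(p₁ᵢ/p₀ᵢ) = 28.3825 + 25.2486 + 30.2246 + 16.9186 = 100.7743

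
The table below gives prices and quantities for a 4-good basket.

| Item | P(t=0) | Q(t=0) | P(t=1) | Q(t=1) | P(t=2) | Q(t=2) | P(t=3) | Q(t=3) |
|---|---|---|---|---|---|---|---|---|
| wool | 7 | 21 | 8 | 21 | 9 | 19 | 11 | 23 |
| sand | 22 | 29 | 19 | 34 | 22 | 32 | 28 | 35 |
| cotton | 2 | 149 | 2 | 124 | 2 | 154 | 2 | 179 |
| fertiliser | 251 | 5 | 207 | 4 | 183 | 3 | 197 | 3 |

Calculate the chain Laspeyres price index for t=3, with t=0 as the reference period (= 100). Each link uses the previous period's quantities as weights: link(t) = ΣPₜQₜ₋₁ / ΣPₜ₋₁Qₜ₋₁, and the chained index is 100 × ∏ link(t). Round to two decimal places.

Link t=0→t=1:
ΣP(t=1)Q(t=0) = 8×21 + 19×29 + 2×149 + 207×5 = 168 + 551 + 298 + 1035 = 2052
ΣP(t=0)Q(t=0) = 7×21 + 22×29 + 2×149 + 251×5 = 147 + 638 + 298 + 1255 = 2338
link = 2052/2338 = 0.877673
Link t=1→t=2:
ΣP(t=2)Q(t=1) = 9×21 + 22×34 + 2×124 + 183×4 = 189 + 748 + 248 + 732 = 1917
ΣP(t=1)Q(t=1) = 8×21 + 19×34 + 2×124 + 207×4 = 168 + 646 + 248 + 828 = 1890
link = 1917/1890 = 1.014286
Link t=2→t=3:
ΣP(t=3)Q(t=2) = 11×19 + 28×32 + 2×154 + 197×3 = 209 + 896 + 308 + 591 = 2004
ΣP(t=2)Q(t=2) = 9×19 + 22×32 + 2×154 + 183×3 = 171 + 704 + 308 + 549 = 1732
link = 2004/1732 = 1.157044
Chained index = 100 × 0.877673 × 1.014286 × 1.157044 = 103.0014

103.00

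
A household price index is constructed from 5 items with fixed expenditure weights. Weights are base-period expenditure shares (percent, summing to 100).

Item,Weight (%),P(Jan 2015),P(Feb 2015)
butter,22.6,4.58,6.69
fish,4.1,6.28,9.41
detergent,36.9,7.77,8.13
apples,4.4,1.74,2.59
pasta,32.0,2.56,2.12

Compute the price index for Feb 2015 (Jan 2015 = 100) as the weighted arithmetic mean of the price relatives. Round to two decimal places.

110.81

butter: 22.6 × (6.69/4.58) = 22.6 × 1.460699 = 33.0118
fish: 4.1 × (9.41/6.28) = 4.1 × 1.498408 = 6.1435
detergent: 36.9 × (8.13/7.77) = 36.9 × 1.046332 = 38.6097
apples: 4.4 × (2.59/1.74) = 4.4 × 1.488506 = 6.5494
pasta: 32.0 × (2.12/2.56) = 32.0 × 0.828125 = 26.5000
Index = Σ wᵢ·(p₁ᵢ/p₀ᵢ) = 33.0118 + 6.1435 + 38.6097 + 6.5494 + 26.5000 = 110.8143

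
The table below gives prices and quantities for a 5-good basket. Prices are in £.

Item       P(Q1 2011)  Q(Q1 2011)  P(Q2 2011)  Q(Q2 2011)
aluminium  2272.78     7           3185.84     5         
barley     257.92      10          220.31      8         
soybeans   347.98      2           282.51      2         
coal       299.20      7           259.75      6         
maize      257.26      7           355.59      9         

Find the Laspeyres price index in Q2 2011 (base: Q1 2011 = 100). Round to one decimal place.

127.3

Laspeyres price index uses base-period quantities as weights.
ΣP(Q2 2011)·Q(Q1 2011) = 3185.84×7 + 220.31×10 + 282.51×2 + 259.75×7 + 355.59×7 = 22300.88 + 2203.1 + 565.02 + 1818.25 + 2489.13 = 29376.38
ΣP(Q1 2011)·Q(Q1 2011) = 2272.78×7 + 257.92×10 + 347.98×2 + 299.20×7 + 257.26×7 = 15909.46 + 2579.2 + 695.96 + 2094.4 + 1800.82 = 23079.84
Index = 29376.38 / 23079.84 × 100 = 127.2816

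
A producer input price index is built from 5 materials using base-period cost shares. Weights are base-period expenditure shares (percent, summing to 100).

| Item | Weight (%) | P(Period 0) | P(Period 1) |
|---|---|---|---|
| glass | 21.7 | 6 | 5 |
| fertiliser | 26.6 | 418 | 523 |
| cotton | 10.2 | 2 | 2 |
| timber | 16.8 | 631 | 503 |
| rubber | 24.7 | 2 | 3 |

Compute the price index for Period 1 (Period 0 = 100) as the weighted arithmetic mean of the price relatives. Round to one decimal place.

glass: 21.7 × (5/6) = 21.7 × 0.833333 = 18.0833
fertiliser: 26.6 × (523/418) = 26.6 × 1.251196 = 33.2818
cotton: 10.2 × (2/2) = 10.2 × 1.000000 = 10.2000
timber: 16.8 × (503/631) = 16.8 × 0.797147 = 13.3921
rubber: 24.7 × (3/2) = 24.7 × 1.500000 = 37.0500
Index = Σ wᵢ·(p₁ᵢ/p₀ᵢ) = 18.0833 + 33.2818 + 10.2000 + 13.3921 + 37.0500 = 112.0072

112.0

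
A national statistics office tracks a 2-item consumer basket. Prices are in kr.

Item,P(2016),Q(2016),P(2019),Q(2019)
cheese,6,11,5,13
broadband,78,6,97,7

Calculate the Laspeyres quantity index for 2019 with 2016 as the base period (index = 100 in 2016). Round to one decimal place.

Laspeyres quantity index uses base-period prices as weights.
ΣP(2016)·Q(2019) = 6×13 + 78×7 = 78 + 546 = 624
ΣP(2016)·Q(2016) = 6×11 + 78×6 = 66 + 468 = 534
Index = 624 / 534 × 100 = 116.8539

116.9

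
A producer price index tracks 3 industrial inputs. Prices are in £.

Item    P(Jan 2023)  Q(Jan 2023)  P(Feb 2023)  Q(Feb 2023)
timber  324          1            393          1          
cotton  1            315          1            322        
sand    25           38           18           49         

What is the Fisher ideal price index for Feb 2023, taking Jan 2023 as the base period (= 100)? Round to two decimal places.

86.47

Laspeyres component (base-period weights):
ΣP(Feb 2023)Q(Jan 2023) = 393×1 + 1×315 + 18×38 = 393 + 315 + 684 = 1392
ΣP(Jan 2023)Q(Jan 2023) = 324×1 + 1×315 + 25×38 = 324 + 315 + 950 = 1589
L = 1392 / 1589 × 100 = 87.6023
Paasche component (current-period weights):
ΣP(Feb 2023)Q(Feb 2023) = 393×1 + 1×322 + 18×49 = 393 + 322 + 882 = 1597
ΣP(Jan 2023)Q(Feb 2023) = 324×1 + 1×322 + 25×49 = 324 + 322 + 1225 = 1871
P = 1597 / 1871 × 100 = 85.3554
Fisher = √(L × P) = √(87.6023 × 85.3554) = 86.4715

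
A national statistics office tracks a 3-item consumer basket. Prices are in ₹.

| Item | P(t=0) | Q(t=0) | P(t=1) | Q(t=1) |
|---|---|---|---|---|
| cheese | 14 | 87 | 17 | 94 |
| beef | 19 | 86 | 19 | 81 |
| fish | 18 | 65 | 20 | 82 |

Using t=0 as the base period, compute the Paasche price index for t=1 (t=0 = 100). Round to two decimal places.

110.30

Paasche price index uses current-period quantities as weights.
ΣP(t=1)·Q(t=1) = 17×94 + 19×81 + 20×82 = 1598 + 1539 + 1640 = 4777
ΣP(t=0)·Q(t=1) = 14×94 + 19×81 + 18×82 = 1316 + 1539 + 1476 = 4331
Index = 4777 / 4331 × 100 = 110.2979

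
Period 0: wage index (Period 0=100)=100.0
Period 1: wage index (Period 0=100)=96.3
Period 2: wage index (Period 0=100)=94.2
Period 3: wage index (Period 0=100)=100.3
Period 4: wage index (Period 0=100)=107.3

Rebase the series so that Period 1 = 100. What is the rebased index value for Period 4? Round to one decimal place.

111.4

Rebased(Period 4) = 107.3 / 96.3 × 100 = 111.4226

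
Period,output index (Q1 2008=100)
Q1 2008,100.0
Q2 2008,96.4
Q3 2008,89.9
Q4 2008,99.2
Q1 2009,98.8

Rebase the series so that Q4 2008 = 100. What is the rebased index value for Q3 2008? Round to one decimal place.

Rebased(Q3 2008) = 89.9 / 99.2 × 100 = 90.6250

90.6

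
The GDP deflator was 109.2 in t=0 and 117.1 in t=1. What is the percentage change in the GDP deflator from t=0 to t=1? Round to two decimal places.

Change = (117.1 − 109.2) / 109.2 × 100
       = 7.9 / 109.2 × 100 = 7.2344%

7.23%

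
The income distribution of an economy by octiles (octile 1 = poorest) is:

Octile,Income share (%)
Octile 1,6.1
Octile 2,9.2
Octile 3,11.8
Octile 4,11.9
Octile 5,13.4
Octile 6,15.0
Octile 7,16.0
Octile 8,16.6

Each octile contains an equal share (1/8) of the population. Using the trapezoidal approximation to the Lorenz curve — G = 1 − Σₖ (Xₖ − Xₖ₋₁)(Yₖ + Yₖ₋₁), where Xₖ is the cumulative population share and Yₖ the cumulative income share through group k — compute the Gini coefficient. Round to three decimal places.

0.148

Cumulative income shares Yₖ: 0.0610, 0.1530, 0.2710, 0.3900, 0.5240, 0.6740, 0.8340, 1.0000
Σ (Xₖ−Xₖ₋₁)(Yₖ+Yₖ₋₁) = (1/8)(0.0610+0.0000) + (1/8)(0.1530+0.0610) + (1/8)(0.2710+0.1530) + (1/8)(0.3900+0.2710) + (1/8)(0.5240+0.3900) + (1/8)(0.6740+0.5240) + (1/8)(0.8340+0.6740) + (1/8)(1.0000+0.8340)
  = 0.0076 + 0.0267 + 0.0530 + 0.0826 + 0.1143 + 0.1497 + 0.1885 + 0.2293 = 0.8518
G = 1 − 0.8518 = 0.1482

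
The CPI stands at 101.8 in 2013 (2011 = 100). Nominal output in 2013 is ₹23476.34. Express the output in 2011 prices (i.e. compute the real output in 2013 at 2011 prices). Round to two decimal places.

Real = Nominal ÷ (Index/100) = 23476.34 ÷ (101.8/100)
     = 23476.34 ÷ 1.018 = 23061.2377

23061.24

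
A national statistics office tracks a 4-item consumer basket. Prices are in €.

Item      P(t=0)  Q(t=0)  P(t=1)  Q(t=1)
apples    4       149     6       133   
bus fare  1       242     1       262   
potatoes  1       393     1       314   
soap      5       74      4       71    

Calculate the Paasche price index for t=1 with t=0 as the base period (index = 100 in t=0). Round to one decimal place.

113.3

Paasche price index uses current-period quantities as weights.
ΣP(t=1)·Q(t=1) = 6×133 + 1×262 + 1×314 + 4×71 = 798 + 262 + 314 + 284 = 1658
ΣP(t=0)·Q(t=1) = 4×133 + 1×262 + 1×314 + 5×71 = 532 + 262 + 314 + 355 = 1463
Index = 1658 / 1463 × 100 = 113.3288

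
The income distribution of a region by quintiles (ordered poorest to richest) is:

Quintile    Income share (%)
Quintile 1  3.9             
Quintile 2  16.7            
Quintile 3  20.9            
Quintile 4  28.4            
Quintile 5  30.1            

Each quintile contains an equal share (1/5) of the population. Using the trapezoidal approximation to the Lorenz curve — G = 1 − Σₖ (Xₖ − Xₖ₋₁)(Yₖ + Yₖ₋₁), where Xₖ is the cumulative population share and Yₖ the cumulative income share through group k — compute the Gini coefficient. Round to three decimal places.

Cumulative income shares Yₖ: 0.0390, 0.2060, 0.4150, 0.6990, 1.0000
Σ (Xₖ−Xₖ₋₁)(Yₖ+Yₖ₋₁) = (1/5)(0.0390+0.0000) + (1/5)(0.2060+0.0390) + (1/5)(0.4150+0.2060) + (1/5)(0.6990+0.4150) + (1/5)(1.0000+0.6990)
  = 0.0078 + 0.0490 + 0.1242 + 0.2228 + 0.3398 = 0.7436
G = 1 − 0.7436 = 0.2564

0.256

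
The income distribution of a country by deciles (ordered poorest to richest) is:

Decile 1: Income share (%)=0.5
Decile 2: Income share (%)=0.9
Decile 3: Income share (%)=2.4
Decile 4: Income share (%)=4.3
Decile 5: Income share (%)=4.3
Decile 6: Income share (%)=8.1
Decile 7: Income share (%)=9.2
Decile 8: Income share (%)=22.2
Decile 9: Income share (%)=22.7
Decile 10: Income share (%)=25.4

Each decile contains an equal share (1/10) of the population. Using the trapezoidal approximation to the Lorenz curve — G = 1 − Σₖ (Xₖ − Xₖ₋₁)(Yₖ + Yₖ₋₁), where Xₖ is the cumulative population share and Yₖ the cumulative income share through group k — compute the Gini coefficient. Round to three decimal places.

Cumulative income shares Yₖ: 0.0050, 0.0140, 0.0380, 0.0810, 0.1240, 0.2050, 0.2970, 0.5190, 0.7460, 1.0000
Σ (Xₖ−Xₖ₋₁)(Yₖ+Yₖ₋₁) = (1/10)(0.0050+0.0000) + (1/10)(0.0140+0.0050) + (1/10)(0.0380+0.0140) + (1/10)(0.0810+0.0380) + (1/10)(0.1240+0.0810) + (1/10)(0.2050+0.1240) + (1/10)(0.2970+0.2050) + (1/10)(0.5190+0.2970) + (1/10)(0.7460+0.5190) + (1/10)(1.0000+0.7460)
  = 0.0005 + 0.0019 + 0.0052 + 0.0119 + 0.0205 + 0.0329 + 0.0502 + 0.0816 + 0.1265 + 0.1746 = 0.5058
G = 1 − 0.5058 = 0.4942

0.494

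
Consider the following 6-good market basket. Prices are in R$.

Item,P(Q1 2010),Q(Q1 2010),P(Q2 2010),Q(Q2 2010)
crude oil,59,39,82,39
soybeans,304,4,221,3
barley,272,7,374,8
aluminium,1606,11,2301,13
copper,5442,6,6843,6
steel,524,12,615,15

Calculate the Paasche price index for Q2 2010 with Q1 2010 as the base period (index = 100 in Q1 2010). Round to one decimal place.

Paasche price index uses current-period quantities as weights.
ΣP(Q2 2010)·Q(Q2 2010) = 82×39 + 221×3 + 374×8 + 2301×13 + 6843×6 + 615×15 = 3198 + 663 + 2992 + 29913 + 41058 + 9225 = 87049
ΣP(Q1 2010)·Q(Q2 2010) = 59×39 + 304×3 + 272×8 + 1606×13 + 5442×6 + 524×15 = 2301 + 912 + 2176 + 20878 + 32652 + 7860 = 66779
Index = 87049 / 66779 × 100 = 130.3539

130.4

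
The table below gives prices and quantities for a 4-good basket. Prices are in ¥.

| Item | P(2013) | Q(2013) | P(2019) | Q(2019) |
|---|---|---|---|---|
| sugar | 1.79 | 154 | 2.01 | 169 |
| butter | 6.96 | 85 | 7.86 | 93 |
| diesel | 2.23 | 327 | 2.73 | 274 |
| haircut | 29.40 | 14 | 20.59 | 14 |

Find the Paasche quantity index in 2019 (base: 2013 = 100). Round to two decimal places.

97.61

Paasche quantity index uses current-period prices as weights.
ΣP(2019)·Q(2019) = 2.01×169 + 7.86×93 + 2.73×274 + 20.59×14 = 339.69 + 730.98 + 748.02 + 288.26 = 2106.95
ΣP(2019)·Q(2013) = 2.01×154 + 7.86×85 + 2.73×327 + 20.59×14 = 309.54 + 668.1 + 892.71 + 288.26 = 2158.61
Index = 2106.95 / 2158.61 × 100 = 97.6068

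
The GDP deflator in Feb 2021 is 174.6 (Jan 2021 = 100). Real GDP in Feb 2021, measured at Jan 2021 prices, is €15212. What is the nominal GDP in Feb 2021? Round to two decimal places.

26560.15

Nominal = Real × (Index/100) = 15212 × (174.6/100)
        = 15212 × 1.746 = 26560.1520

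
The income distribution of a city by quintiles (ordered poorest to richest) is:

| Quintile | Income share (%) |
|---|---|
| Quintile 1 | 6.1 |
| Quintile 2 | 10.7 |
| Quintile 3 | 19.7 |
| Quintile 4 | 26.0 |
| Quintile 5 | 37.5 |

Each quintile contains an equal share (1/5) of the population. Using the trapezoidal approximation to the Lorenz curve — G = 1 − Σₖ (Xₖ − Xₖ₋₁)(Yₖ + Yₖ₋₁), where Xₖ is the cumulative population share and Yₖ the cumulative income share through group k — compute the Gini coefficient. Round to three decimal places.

0.312

Cumulative income shares Yₖ: 0.0610, 0.1680, 0.3650, 0.6250, 1.0000
Σ (Xₖ−Xₖ₋₁)(Yₖ+Yₖ₋₁) = (1/5)(0.0610+0.0000) + (1/5)(0.1680+0.0610) + (1/5)(0.3650+0.1680) + (1/5)(0.6250+0.3650) + (1/5)(1.0000+0.6250)
  = 0.0122 + 0.0458 + 0.1066 + 0.1980 + 0.3250 = 0.6876
G = 1 − 0.6876 = 0.3124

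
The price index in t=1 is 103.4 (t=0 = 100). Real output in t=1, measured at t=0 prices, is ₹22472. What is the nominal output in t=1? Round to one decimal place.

Nominal = Real × (Index/100) = 22472 × (103.4/100)
        = 22472 × 1.034 = 23236.0480

23236.0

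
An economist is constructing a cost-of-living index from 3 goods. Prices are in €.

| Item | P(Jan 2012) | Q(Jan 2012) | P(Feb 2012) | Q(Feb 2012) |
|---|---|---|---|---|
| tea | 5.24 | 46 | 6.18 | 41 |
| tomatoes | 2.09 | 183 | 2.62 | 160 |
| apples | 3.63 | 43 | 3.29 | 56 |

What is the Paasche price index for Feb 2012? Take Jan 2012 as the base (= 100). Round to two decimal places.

Paasche price index uses current-period quantities as weights.
ΣP(Feb 2012)·Q(Feb 2012) = 6.18×41 + 2.62×160 + 3.29×56 = 253.38 + 419.2 + 184.24 = 856.82
ΣP(Jan 2012)·Q(Feb 2012) = 5.24×41 + 2.09×160 + 3.63×56 = 214.84 + 334.4 + 203.28 = 752.52
Index = 856.82 / 752.52 × 100 = 113.8601

113.86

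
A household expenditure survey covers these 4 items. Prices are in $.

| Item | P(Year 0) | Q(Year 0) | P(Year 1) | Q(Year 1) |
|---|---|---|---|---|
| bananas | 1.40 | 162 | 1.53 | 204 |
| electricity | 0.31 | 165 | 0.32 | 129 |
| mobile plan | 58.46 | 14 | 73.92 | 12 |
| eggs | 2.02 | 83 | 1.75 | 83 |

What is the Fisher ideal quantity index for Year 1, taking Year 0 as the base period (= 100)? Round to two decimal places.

94.05

Laspeyres component (base-period weights):
ΣP(Year 0)Q(Year 1) = 1.40×204 + 0.31×129 + 58.46×12 + 2.02×83 = 285.6 + 39.99 + 701.52 + 167.66 = 1194.77
ΣP(Year 0)Q(Year 0) = 1.40×162 + 0.31×165 + 58.46×14 + 2.02×83 = 226.8 + 51.15 + 818.44 + 167.66 = 1264.05
L = 1194.77 / 1264.05 × 100 = 94.5192
Paasche component (current-period weights):
ΣP(Year 1)Q(Year 1) = 1.53×204 + 0.32×129 + 73.92×12 + 1.75×83 = 312.12 + 41.28 + 887.04 + 145.25 = 1385.69
ΣP(Year 1)Q(Year 0) = 1.53×162 + 0.32×165 + 73.92×14 + 1.75×83 = 247.86 + 52.8 + 1034.88 + 145.25 = 1480.79
P = 1385.69 / 1480.79 × 100 = 93.5778
Fisher = √(L × P) = √(94.5192 × 93.5778) = 94.0473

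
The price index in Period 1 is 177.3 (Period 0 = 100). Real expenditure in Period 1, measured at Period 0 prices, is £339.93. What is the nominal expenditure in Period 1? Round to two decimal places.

602.70

Nominal = Real × (Index/100) = 339.93 × (177.3/100)
        = 339.93 × 1.773 = 602.6959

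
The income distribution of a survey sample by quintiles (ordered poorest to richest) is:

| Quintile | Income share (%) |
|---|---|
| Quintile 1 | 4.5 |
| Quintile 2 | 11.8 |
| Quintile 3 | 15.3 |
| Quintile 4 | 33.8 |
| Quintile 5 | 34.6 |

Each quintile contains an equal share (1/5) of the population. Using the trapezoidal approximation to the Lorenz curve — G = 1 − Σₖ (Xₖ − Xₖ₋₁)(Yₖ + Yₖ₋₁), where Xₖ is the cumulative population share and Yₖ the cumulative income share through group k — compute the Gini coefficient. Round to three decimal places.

Cumulative income shares Yₖ: 0.0450, 0.1630, 0.3160, 0.6540, 1.0000
Σ (Xₖ−Xₖ₋₁)(Yₖ+Yₖ₋₁) = (1/5)(0.0450+0.0000) + (1/5)(0.1630+0.0450) + (1/5)(0.3160+0.1630) + (1/5)(0.6540+0.3160) + (1/5)(1.0000+0.6540)
  = 0.0090 + 0.0416 + 0.0958 + 0.1940 + 0.3308 = 0.6712
G = 1 − 0.6712 = 0.3288

0.329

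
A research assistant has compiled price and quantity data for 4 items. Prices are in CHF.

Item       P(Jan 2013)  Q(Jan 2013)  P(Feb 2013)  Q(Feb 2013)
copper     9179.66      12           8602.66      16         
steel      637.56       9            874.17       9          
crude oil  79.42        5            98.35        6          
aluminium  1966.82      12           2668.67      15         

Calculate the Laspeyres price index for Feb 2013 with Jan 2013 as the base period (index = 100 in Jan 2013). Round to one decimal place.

Laspeyres price index uses base-period quantities as weights.
ΣP(Feb 2013)·Q(Jan 2013) = 8602.66×12 + 874.17×9 + 98.35×5 + 2668.67×12 = 103231.92 + 7867.53 + 491.75 + 32024.04 = 143615.24
ΣP(Jan 2013)·Q(Jan 2013) = 9179.66×12 + 637.56×9 + 79.42×5 + 1966.82×12 = 110155.92 + 5738.04 + 397.1 + 23601.84 = 139892.9
Index = 143615.24 / 139892.9 × 100 = 102.6608

102.7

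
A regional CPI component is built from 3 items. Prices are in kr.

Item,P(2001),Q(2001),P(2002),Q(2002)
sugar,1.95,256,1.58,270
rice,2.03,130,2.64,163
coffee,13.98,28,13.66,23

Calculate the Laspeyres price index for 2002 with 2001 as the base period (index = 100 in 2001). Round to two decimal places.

97.89

Laspeyres price index uses base-period quantities as weights.
ΣP(2002)·Q(2001) = 1.58×256 + 2.64×130 + 13.66×28 = 404.48 + 343.2 + 382.48 = 1130.16
ΣP(2001)·Q(2001) = 1.95×256 + 2.03×130 + 13.98×28 = 499.2 + 263.9 + 391.44 = 1154.54
Index = 1130.16 / 1154.54 × 100 = 97.8883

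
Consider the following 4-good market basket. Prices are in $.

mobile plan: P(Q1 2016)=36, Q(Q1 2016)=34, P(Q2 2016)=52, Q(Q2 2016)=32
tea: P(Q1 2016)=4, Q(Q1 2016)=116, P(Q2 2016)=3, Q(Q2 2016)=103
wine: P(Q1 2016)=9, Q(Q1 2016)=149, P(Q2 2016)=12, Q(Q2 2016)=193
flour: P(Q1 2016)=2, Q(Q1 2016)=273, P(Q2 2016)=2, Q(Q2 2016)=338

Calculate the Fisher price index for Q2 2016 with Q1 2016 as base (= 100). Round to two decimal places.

Laspeyres component (base-period weights):
ΣP(Q2 2016)Q(Q1 2016) = 52×34 + 3×116 + 12×149 + 2×273 = 1768 + 348 + 1788 + 546 = 4450
ΣP(Q1 2016)Q(Q1 2016) = 36×34 + 4×116 + 9×149 + 2×273 = 1224 + 464 + 1341 + 546 = 3575
L = 4450 / 3575 × 100 = 124.4755
Paasche component (current-period weights):
ΣP(Q2 2016)Q(Q2 2016) = 52×32 + 3×103 + 12×193 + 2×338 = 1664 + 309 + 2316 + 676 = 4965
ΣP(Q1 2016)Q(Q2 2016) = 36×32 + 4×103 + 9×193 + 2×338 = 1152 + 412 + 1737 + 676 = 3977
P = 4965 / 3977 × 100 = 124.8428
Fisher = √(L × P) = √(124.4755 × 124.8428) = 124.6591

124.66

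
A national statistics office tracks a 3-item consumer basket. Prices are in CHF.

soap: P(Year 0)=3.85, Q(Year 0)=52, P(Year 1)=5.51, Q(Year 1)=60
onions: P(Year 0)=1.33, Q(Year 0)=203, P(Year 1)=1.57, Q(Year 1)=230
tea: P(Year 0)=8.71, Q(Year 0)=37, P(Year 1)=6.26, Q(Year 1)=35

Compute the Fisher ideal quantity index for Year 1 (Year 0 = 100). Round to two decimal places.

Laspeyres component (base-period weights):
ΣP(Year 0)Q(Year 1) = 3.85×60 + 1.33×230 + 8.71×35 = 231 + 305.9 + 304.85 = 841.75
ΣP(Year 0)Q(Year 0) = 3.85×52 + 1.33×203 + 8.71×37 = 200.2 + 269.99 + 322.27 = 792.46
L = 841.75 / 792.46 × 100 = 106.2199
Paasche component (current-period weights):
ΣP(Year 1)Q(Year 1) = 5.51×60 + 1.57×230 + 6.26×35 = 330.6 + 361.1 + 219.1 = 910.8
ΣP(Year 1)Q(Year 0) = 5.51×52 + 1.57×203 + 6.26×37 = 286.52 + 318.71 + 231.62 = 836.85
P = 910.8 / 836.85 × 100 = 108.8367
Fisher = √(L × P) = √(106.2199 × 108.8367) = 107.5203

107.52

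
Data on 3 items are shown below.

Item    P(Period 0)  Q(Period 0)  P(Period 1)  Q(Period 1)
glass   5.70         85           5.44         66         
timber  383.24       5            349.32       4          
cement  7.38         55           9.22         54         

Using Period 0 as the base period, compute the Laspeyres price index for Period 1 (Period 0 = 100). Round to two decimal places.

Laspeyres price index uses base-period quantities as weights.
ΣP(Period 1)·Q(Period 0) = 5.44×85 + 349.32×5 + 9.22×55 = 462.4 + 1746.6 + 507.1 = 2716.1
ΣP(Period 0)·Q(Period 0) = 5.70×85 + 383.24×5 + 7.38×55 = 484.5 + 1916.2 + 405.9 = 2806.6
Index = 2716.1 / 2806.6 × 100 = 96.7755

96.78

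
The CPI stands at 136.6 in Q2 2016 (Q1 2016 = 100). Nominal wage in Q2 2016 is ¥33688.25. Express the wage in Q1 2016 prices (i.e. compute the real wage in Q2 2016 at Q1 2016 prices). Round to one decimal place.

24662.0

Real = Nominal ÷ (Index/100) = 33688.25 ÷ (136.6/100)
     = 33688.25 ÷ 1.366 = 24661.9693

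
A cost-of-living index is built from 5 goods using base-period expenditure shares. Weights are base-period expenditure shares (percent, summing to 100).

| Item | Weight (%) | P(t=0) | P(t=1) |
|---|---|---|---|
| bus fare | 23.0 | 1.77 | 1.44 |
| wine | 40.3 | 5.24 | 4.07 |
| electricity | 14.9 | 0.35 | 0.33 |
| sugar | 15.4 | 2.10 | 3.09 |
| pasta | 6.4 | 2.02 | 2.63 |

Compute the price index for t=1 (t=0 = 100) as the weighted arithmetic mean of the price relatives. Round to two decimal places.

bus fare: 23.0 × (1.44/1.77) = 23.0 × 0.813559 = 18.7119
wine: 40.3 × (4.07/5.24) = 40.3 × 0.776718 = 31.3017
electricity: 14.9 × (0.33/0.35) = 14.9 × 0.942857 = 14.0486
sugar: 15.4 × (3.09/2.10) = 15.4 × 1.471429 = 22.6600
pasta: 6.4 × (2.63/2.02) = 6.4 × 1.301980 = 8.3327
Index = Σ wᵢ·(p₁ᵢ/p₀ᵢ) = 18.7119 + 31.3017 + 14.0486 + 22.6600 + 8.3327 = 95.0548

95.05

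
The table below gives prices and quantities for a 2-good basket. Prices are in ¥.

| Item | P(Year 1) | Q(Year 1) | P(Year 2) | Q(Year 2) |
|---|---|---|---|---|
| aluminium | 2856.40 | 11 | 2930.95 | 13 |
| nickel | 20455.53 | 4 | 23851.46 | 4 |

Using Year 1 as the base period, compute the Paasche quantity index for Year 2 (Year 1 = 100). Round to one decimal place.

104.6

Paasche quantity index uses current-period prices as weights.
ΣP(Year 2)·Q(Year 2) = 2930.95×13 + 23851.46×4 = 38102.35 + 95405.84 = 133508.19
ΣP(Year 2)·Q(Year 1) = 2930.95×11 + 23851.46×4 = 32240.45 + 95405.84 = 127646.29
Index = 133508.19 / 127646.29 × 100 = 104.5923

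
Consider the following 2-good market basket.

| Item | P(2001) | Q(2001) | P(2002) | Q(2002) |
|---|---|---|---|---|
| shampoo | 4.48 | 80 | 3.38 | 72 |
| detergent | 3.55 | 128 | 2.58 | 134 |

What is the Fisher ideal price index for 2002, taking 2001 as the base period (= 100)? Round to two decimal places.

73.85

Laspeyres component (base-period weights):
ΣP(2002)Q(2001) = 3.38×80 + 2.58×128 = 270.4 + 330.24 = 600.64
ΣP(2001)Q(2001) = 4.48×80 + 3.55×128 = 358.4 + 454.4 = 812.8
L = 600.64 / 812.8 × 100 = 73.8976
Paasche component (current-period weights):
ΣP(2002)Q(2002) = 3.38×72 + 2.58×134 = 243.36 + 345.72 = 589.08
ΣP(2001)Q(2002) = 4.48×72 + 3.55×134 = 322.56 + 475.7 = 798.26
P = 589.08 / 798.26 × 100 = 73.7955
Fisher = √(L × P) = √(73.8976 × 73.7955) = 73.8466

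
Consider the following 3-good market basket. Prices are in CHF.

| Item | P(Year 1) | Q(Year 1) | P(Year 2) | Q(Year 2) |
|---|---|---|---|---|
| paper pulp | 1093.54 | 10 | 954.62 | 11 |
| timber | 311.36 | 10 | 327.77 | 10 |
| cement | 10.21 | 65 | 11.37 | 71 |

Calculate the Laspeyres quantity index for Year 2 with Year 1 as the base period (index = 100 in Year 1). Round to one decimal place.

107.8

Laspeyres quantity index uses base-period prices as weights.
ΣP(Year 1)·Q(Year 2) = 1093.54×11 + 311.36×10 + 10.21×71 = 12028.94 + 3113.6 + 724.91 = 15867.45
ΣP(Year 1)·Q(Year 1) = 1093.54×10 + 311.36×10 + 10.21×65 = 10935.4 + 3113.6 + 663.65 = 14712.65
Index = 15867.45 / 14712.65 × 100 = 107.8490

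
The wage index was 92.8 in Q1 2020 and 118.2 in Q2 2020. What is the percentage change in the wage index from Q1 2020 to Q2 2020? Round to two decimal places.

27.37%

Change = (118.2 − 92.8) / 92.8 × 100
       = 25.4 / 92.8 × 100 = 27.3707%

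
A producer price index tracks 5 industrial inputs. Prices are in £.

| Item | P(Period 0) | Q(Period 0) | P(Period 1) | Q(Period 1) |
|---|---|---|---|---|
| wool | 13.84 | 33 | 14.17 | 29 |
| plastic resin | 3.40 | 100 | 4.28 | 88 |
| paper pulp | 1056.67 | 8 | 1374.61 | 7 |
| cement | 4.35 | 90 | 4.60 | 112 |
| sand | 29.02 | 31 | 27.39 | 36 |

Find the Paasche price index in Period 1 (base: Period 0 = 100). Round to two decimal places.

Paasche price index uses current-period quantities as weights.
ΣP(Period 1)·Q(Period 1) = 14.17×29 + 4.28×88 + 1374.61×7 + 4.60×112 + 27.39×36 = 410.93 + 376.64 + 9622.27 + 515.2 + 986.04 = 11911.08
ΣP(Period 0)·Q(Period 1) = 13.84×29 + 3.40×88 + 1056.67×7 + 4.35×112 + 29.02×36 = 401.36 + 299.2 + 7396.69 + 487.2 + 1044.72 = 9629.17
Index = 11911.08 / 9629.17 × 100 = 123.6979

123.70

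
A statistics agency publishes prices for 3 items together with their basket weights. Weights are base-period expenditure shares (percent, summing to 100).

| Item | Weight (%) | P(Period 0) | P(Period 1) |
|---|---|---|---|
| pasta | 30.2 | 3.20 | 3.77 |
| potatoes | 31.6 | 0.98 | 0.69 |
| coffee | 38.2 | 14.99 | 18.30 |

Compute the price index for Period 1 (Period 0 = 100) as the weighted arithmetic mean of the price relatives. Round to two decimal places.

pasta: 30.2 × (3.77/3.20) = 30.2 × 1.178125 = 35.5794
potatoes: 31.6 × (0.69/0.98) = 31.6 × 0.704082 = 22.2490
coffee: 38.2 × (18.30/14.99) = 38.2 × 1.220814 = 46.6351
Index = Σ wᵢ·(p₁ᵢ/p₀ᵢ) = 35.5794 + 22.2490 + 46.6351 = 104.4634

104.46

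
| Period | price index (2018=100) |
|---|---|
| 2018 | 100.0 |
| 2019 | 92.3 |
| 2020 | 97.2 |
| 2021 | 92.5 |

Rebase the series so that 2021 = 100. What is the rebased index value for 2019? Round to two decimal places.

99.78

Rebased(2019) = 92.3 / 92.5 × 100 = 99.7838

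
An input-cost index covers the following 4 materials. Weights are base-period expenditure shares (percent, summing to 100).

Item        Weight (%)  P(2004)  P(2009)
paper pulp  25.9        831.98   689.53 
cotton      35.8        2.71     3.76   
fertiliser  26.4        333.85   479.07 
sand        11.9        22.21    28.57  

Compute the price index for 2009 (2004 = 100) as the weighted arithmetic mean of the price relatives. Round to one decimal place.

paper pulp: 25.9 × (689.53/831.98) = 25.9 × 0.828782 = 21.4655
cotton: 35.8 × (3.76/2.71) = 35.8 × 1.387454 = 49.6708
fertiliser: 26.4 × (479.07/333.85) = 26.4 × 1.434986 = 37.8836
sand: 11.9 × (28.57/22.21) = 11.9 × 1.286357 = 15.3077
Index = Σ wᵢ·(p₁ᵢ/p₀ᵢ) = 21.4655 + 49.6708 + 37.8836 + 15.3077 = 124.3276

124.3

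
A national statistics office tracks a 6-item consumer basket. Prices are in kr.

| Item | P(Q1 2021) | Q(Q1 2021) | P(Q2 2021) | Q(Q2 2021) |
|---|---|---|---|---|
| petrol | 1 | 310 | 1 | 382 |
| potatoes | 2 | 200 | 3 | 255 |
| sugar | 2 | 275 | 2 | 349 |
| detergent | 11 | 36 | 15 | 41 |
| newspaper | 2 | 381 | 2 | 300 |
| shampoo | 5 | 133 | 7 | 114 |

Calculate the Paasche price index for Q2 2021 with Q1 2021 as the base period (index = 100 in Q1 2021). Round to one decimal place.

120.1

Paasche price index uses current-period quantities as weights.
ΣP(Q2 2021)·Q(Q2 2021) = 1×382 + 3×255 + 2×349 + 15×41 + 2×300 + 7×114 = 382 + 765 + 698 + 615 + 600 + 798 = 3858
ΣP(Q1 2021)·Q(Q2 2021) = 1×382 + 2×255 + 2×349 + 11×41 + 2×300 + 5×114 = 382 + 510 + 698 + 451 + 600 + 570 = 3211
Index = 3858 / 3211 × 100 = 120.1495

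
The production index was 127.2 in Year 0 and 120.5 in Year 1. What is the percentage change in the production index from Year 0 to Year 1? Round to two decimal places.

-5.27%

Change = (120.5 − 127.2) / 127.2 × 100
       = -6.7 / 127.2 × 100 = -5.2673%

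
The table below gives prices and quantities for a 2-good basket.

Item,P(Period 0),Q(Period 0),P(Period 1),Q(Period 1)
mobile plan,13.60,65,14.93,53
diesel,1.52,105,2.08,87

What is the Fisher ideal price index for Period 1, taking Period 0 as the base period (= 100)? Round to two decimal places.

Laspeyres component (base-period weights):
ΣP(Period 1)Q(Period 0) = 14.93×65 + 2.08×105 = 970.45 + 218.4 = 1188.85
ΣP(Period 0)Q(Period 0) = 13.60×65 + 1.52×105 = 884 + 159.6 = 1043.6
L = 1188.85 / 1043.6 × 100 = 113.9182
Paasche component (current-period weights):
ΣP(Period 1)Q(Period 1) = 14.93×53 + 2.08×87 = 791.29 + 180.96 = 972.25
ΣP(Period 0)Q(Period 1) = 13.60×53 + 1.52×87 = 720.8 + 132.24 = 853.04
P = 972.25 / 853.04 × 100 = 113.9747
Fisher = √(L × P) = √(113.9182 × 113.9747) = 113.9464

113.95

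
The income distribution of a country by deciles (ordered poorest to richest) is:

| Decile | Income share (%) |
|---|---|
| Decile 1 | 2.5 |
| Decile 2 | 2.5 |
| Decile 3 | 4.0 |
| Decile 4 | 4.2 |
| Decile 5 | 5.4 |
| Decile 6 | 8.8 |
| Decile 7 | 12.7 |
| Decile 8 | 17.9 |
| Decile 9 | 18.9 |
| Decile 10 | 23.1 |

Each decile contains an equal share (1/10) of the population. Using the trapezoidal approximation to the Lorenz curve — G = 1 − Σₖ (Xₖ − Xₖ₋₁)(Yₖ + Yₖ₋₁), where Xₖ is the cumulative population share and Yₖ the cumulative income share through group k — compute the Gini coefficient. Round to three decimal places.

0.399

Cumulative income shares Yₖ: 0.0250, 0.0500, 0.0900, 0.1320, 0.1860, 0.2740, 0.4010, 0.5800, 0.7690, 1.0000
Σ (Xₖ−Xₖ₋₁)(Yₖ+Yₖ₋₁) = (1/10)(0.0250+0.0000) + (1/10)(0.0500+0.0250) + (1/10)(0.0900+0.0500) + (1/10)(0.1320+0.0900) + (1/10)(0.1860+0.1320) + (1/10)(0.2740+0.1860) + (1/10)(0.4010+0.2740) + (1/10)(0.5800+0.4010) + (1/10)(0.7690+0.5800) + (1/10)(1.0000+0.7690)
  = 0.0025 + 0.0075 + 0.0140 + 0.0222 + 0.0318 + 0.0460 + 0.0675 + 0.0981 + 0.1349 + 0.1769 = 0.6014
G = 1 − 0.6014 = 0.3986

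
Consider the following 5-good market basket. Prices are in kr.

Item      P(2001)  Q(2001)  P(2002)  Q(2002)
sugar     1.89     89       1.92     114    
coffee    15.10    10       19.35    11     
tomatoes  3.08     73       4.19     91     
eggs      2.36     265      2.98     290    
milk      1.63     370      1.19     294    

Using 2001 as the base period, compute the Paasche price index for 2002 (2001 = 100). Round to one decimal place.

Paasche price index uses current-period quantities as weights.
ΣP(2002)·Q(2002) = 1.92×114 + 19.35×11 + 4.19×91 + 2.98×290 + 1.19×294 = 218.88 + 212.85 + 381.29 + 864.2 + 349.86 = 2027.08
ΣP(2001)·Q(2002) = 1.89×114 + 15.10×11 + 3.08×91 + 2.36×290 + 1.63×294 = 215.46 + 166.1 + 280.28 + 684.4 + 479.22 = 1825.46
Index = 2027.08 / 1825.46 × 100 = 111.0449

111.0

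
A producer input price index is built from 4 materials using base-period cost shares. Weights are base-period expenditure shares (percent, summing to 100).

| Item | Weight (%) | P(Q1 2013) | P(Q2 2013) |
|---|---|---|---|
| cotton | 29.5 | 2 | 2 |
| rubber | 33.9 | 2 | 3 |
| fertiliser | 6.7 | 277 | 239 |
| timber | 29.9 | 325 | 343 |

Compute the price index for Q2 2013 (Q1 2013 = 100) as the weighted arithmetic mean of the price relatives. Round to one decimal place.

cotton: 29.5 × (2/2) = 29.5 × 1.000000 = 29.5000
rubber: 33.9 × (3/2) = 33.9 × 1.500000 = 50.8500
fertiliser: 6.7 × (239/277) = 6.7 × 0.862816 = 5.7809
timber: 29.9 × (343/325) = 29.9 × 1.055385 = 31.5560
Index = Σ wᵢ·(p₁ᵢ/p₀ᵢ) = 29.5000 + 50.8500 + 5.7809 + 31.5560 = 117.6869

117.7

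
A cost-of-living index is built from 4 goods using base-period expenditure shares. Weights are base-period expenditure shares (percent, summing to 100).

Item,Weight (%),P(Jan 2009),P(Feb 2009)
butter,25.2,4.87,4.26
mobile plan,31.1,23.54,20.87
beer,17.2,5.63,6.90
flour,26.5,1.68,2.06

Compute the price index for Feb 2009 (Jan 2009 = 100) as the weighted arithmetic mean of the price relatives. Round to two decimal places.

103.19

butter: 25.2 × (4.26/4.87) = 25.2 × 0.874743 = 22.0435
mobile plan: 31.1 × (20.87/23.54) = 31.1 × 0.886576 = 27.5725
beer: 17.2 × (6.90/5.63) = 17.2 × 1.225577 = 21.0799
flour: 26.5 × (2.06/1.68) = 26.5 × 1.226190 = 32.4940
Index = Σ wᵢ·(p₁ᵢ/p₀ᵢ) = 22.0435 + 27.5725 + 21.0799 + 32.4940 = 103.1900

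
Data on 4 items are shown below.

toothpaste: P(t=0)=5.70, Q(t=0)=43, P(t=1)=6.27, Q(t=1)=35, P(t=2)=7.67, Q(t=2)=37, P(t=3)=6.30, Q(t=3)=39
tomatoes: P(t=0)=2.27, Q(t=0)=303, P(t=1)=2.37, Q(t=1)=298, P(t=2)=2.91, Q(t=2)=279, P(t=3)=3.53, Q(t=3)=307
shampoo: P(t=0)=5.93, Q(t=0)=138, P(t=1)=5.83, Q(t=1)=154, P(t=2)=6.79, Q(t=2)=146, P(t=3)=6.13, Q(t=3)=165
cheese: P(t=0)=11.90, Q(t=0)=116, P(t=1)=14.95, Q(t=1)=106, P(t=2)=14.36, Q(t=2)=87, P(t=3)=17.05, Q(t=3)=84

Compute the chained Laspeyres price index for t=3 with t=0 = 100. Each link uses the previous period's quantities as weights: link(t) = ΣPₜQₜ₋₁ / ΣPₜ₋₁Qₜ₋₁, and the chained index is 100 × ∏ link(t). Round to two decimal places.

Link t=0→t=1:
ΣP(t=1)Q(t=0) = 6.27×43 + 2.37×303 + 5.83×138 + 14.95×116 = 269.61 + 718.11 + 804.54 + 1734.2 = 3526.46
ΣP(t=0)Q(t=0) = 5.70×43 + 2.27×303 + 5.93×138 + 11.90×116 = 245.1 + 687.81 + 818.34 + 1380.4 = 3131.65
link = 3526.46/3131.65 = 1.126071
Link t=1→t=2:
ΣP(t=2)Q(t=1) = 7.67×35 + 2.91×298 + 6.79×154 + 14.36×106 = 268.45 + 867.18 + 1045.66 + 1522.16 = 3703.45
ΣP(t=1)Q(t=1) = 6.27×35 + 2.37×298 + 5.83×154 + 14.95×106 = 219.45 + 706.26 + 897.82 + 1584.7 = 3408.23
link = 3703.45/3408.23 = 1.086620
Link t=2→t=3:
ΣP(t=3)Q(t=2) = 6.30×37 + 3.53×279 + 6.13×146 + 17.05×87 = 233.1 + 984.87 + 894.98 + 1483.35 = 3596.3
ΣP(t=2)Q(t=2) = 7.67×37 + 2.91×279 + 6.79×146 + 14.36×87 = 283.79 + 811.89 + 991.34 + 1249.32 = 3336.34
link = 3596.3/3336.34 = 1.077918
Chained index = 100 × 1.126071 × 1.086620 × 1.077918 = 131.8952

131.90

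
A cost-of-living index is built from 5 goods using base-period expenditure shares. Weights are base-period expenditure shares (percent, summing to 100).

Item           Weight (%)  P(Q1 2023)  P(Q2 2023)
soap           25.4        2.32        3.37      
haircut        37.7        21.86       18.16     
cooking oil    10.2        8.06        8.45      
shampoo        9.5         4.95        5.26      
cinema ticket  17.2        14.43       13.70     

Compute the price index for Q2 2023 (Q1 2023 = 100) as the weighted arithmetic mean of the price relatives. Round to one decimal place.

soap: 25.4 × (3.37/2.32) = 25.4 × 1.452586 = 36.8957
haircut: 37.7 × (18.16/21.86) = 37.7 × 0.830741 = 31.3189
cooking oil: 10.2 × (8.45/8.06) = 10.2 × 1.048387 = 10.6935
shampoo: 9.5 × (5.26/4.95) = 9.5 × 1.062626 = 10.0949
cinema ticket: 17.2 × (13.70/14.43) = 17.2 × 0.949411 = 16.3299
Index = Σ wᵢ·(p₁ᵢ/p₀ᵢ) = 36.8957 + 31.3189 + 10.6935 + 10.0949 + 16.3299 = 105.3330

105.3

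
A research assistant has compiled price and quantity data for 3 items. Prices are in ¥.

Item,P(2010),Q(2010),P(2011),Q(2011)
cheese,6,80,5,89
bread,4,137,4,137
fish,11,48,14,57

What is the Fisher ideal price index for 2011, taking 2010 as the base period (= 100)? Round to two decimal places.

Laspeyres component (base-period weights):
ΣP(2011)Q(2010) = 5×80 + 4×137 + 14×48 = 400 + 548 + 672 = 1620
ΣP(2010)Q(2010) = 6×80 + 4×137 + 11×48 = 480 + 548 + 528 = 1556
L = 1620 / 1556 × 100 = 104.1131
Paasche component (current-period weights):
ΣP(2011)Q(2011) = 5×89 + 4×137 + 14×57 = 445 + 548 + 798 = 1791
ΣP(2010)Q(2011) = 6×89 + 4×137 + 11×57 = 534 + 548 + 627 = 1709
P = 1791 / 1709 × 100 = 104.7981
Fisher = √(L × P) = √(104.1131 × 104.7981) = 104.4551

104.46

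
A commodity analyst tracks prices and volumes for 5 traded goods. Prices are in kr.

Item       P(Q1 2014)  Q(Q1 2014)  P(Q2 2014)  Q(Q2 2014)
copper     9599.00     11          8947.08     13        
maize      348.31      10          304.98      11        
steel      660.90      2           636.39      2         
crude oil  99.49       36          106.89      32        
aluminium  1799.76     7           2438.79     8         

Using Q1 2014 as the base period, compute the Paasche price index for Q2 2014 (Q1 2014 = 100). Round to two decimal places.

Paasche price index uses current-period quantities as weights.
ΣP(Q2 2014)·Q(Q2 2014) = 8947.08×13 + 304.98×11 + 636.39×2 + 106.89×32 + 2438.79×8 = 116312.04 + 3354.78 + 1272.78 + 3420.48 + 19510.32 = 143870.4
ΣP(Q1 2014)·Q(Q2 2014) = 9599.00×13 + 348.31×11 + 660.90×2 + 99.49×32 + 1799.76×8 = 124787 + 3831.41 + 1321.8 + 3183.68 + 14398.08 = 147521.97
Index = 143870.4 / 147521.97 × 100 = 97.5247

97.52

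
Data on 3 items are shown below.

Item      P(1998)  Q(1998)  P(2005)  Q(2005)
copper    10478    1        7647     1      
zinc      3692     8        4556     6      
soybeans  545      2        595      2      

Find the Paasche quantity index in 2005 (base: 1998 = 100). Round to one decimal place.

Paasche quantity index uses current-period prices as weights.
ΣP(2005)·Q(2005) = 7647×1 + 4556×6 + 595×2 = 7647 + 27336 + 1190 = 36173
ΣP(2005)·Q(1998) = 7647×1 + 4556×8 + 595×2 = 7647 + 36448 + 1190 = 45285
Index = 36173 / 45285 × 100 = 79.8785

79.9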